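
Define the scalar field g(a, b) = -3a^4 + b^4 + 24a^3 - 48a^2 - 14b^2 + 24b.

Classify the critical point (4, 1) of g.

The mixed partial ∂²g/∂a∂b is 0, so the Hessian at any point is diag(g_aa, g_bb) = diag(12(-3a^2 + 12a - 8), 4(3b^2 - 7)).
At (4, 1): H = diag(-96, -16).
Both eigenvalues are negative, so H is negative definite: a local maximum.

local maximum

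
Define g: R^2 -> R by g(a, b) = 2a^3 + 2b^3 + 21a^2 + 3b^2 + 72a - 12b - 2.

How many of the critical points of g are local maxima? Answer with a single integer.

1

g separates as a function of a plus a function of b, so ∇g=0 decouples.
∂g/∂a = 6(a + 3)(a + 4) = 0 at a ∈ {-4, -3}; ∂g/∂b = 6(b - 1)(b + 2) = 0 at b ∈ {-2, 1}.
The Hessian is diagonal: diag(g_aa, g_bb). Second derivatives: g_aa(-4)=-6, g_aa(-3)=6; g_bb(-2)=-18, g_bb(1)=18.
Local maxima occur where both diagonal entries negative: (-4, -2). Count: 1.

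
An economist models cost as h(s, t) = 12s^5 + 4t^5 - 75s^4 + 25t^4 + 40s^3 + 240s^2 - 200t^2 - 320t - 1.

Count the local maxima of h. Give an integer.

4

h separates as a function of s plus a function of t, so ∇h=0 decouples.
∂h/∂s = 60s(s - 4)(s - 2)(s + 1) = 0 at s ∈ {-1, 0, 2, 4}; ∂h/∂t = 20(t - 2)(t + 1)(t + 2)(t + 4) = 0 at t ∈ {-4, -2, -1, 2}.
The Hessian is diagonal: diag(h_ss, h_tt). Second derivatives: h_ss(-1)=-900, h_ss(0)=480, h_ss(2)=-720, h_ss(4)=2400; h_tt(-4)=-720, h_tt(-2)=160, h_tt(-1)=-180, h_tt(2)=1440.
Local maxima occur where both diagonal entries negative: (-1, -4), (-1, -1), (2, -4), (2, -1). Count: 4.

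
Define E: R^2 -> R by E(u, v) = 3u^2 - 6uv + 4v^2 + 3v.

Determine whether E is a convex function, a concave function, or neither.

E is quadratic, so its Hessian is the constant matrix H = [[6, -6], [-6, 8]].
det(H) = 12, tr(H) = 14.
det(H) > 0 and tr(H) > 0, so H is positive definite everywhere: convex.

convex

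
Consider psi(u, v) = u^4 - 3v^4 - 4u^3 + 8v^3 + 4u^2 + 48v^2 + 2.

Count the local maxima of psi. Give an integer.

2

psi separates as a function of u plus a function of v, so ∇psi=0 decouples.
∂psi/∂u = 4u(u - 2)(u - 1) = 0 at u ∈ {0, 1, 2}; ∂psi/∂v = -12v(v - 4)(v + 2) = 0 at v ∈ {-2, 0, 4}.
The Hessian is diagonal: diag(psi_uu, psi_vv). Second derivatives: psi_uu(0)=8, psi_uu(1)=-4, psi_uu(2)=8; psi_vv(-2)=-144, psi_vv(0)=96, psi_vv(4)=-288.
Local maxima occur where both diagonal entries negative: (1, -2), (1, 4). Count: 2.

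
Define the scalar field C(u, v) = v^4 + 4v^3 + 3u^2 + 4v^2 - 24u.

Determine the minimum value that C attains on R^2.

C(u,v) separates as P(u) + Q(v), so its minimum is min P + min Q.
P'(u) = 6u - 24 vanishes at u ∈ {4}; Q'(v) = 4v(v + 1)(v + 2) vanishes at v ∈ {-2, -1, 0}.
Local minima of P (where P''>0): P(4)=-48. Local minima of Q: Q(-2)=0, Q(0)=0.
So the global minimum of C is P(4) + Q(-2) = -48 + 0 = -48, attained at (4, -2).

-48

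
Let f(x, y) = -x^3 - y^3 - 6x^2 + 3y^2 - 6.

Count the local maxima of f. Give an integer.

1

f separates as a function of x plus a function of y, so ∇f=0 decouples.
∂f/∂x = -3x(x + 4) = 0 at x ∈ {-4, 0}; ∂f/∂y = -3y(y - 2) = 0 at y ∈ {0, 2}.
The Hessian is diagonal: diag(f_xx, f_yy). Second derivatives: f_xx(-4)=12, f_xx(0)=-12; f_yy(0)=6, f_yy(2)=-6.
Local maxima occur where both diagonal entries negative: (0, 2). Count: 1.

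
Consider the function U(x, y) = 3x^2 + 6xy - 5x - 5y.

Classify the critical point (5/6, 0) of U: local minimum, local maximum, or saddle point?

saddle point

The Hessian of U is constant: H = [[6, 6], [6, 0]].
det(H) = 6·0 − 6² = -36.
Since det(H) < 0, H is indefinite and the critical point is a saddle point.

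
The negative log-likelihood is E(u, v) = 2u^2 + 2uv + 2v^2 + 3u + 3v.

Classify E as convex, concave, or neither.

convex

E is quadratic, so its Hessian is the constant matrix H = [[4, 2], [2, 4]].
det(H) = 12, tr(H) = 8.
det(H) > 0 and tr(H) > 0, so H is positive definite everywhere: convex.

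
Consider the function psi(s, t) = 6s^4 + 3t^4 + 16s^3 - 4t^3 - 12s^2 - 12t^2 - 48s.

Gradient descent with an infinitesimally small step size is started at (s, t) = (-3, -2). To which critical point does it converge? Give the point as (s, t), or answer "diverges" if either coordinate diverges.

(-2, -1)

psi is separable, so gradient descent decouples: s follows -∂psi/∂s, t follows -∂psi/∂t.
∂psi/∂s = 24(s - 1)(s + 1)(s + 2); at s=-3 this is -192, so s increases.
∂psi/∂t = 12t(t - 2)(t + 1); at t=-2 this is -96, so t increases.
s converges to its nearest critical value -2 (a local min of the s-part); t converges to -1. The iterate converges to (-2, -1).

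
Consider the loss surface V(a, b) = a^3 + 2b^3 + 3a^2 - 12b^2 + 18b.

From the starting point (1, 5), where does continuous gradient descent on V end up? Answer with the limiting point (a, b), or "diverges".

(0, 3)

V is separable, so gradient descent decouples: a follows -∂V/∂a, b follows -∂V/∂b.
∂V/∂a = 3a(a + 2); at a=1 this is 9, so a decreases.
∂V/∂b = 6(b - 3)(b - 1); at b=5 this is 48, so b decreases.
a converges to its nearest critical value 0 (a local min of the a-part); b converges to 3. The iterate converges to (0, 3).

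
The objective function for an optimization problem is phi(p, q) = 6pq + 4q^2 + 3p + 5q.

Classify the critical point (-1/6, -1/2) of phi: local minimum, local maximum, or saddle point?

The Hessian of phi is constant: H = [[0, 6], [6, 8]].
det(H) = 0·8 − 6² = -36.
Since det(H) < 0, H is indefinite and the critical point is a saddle point.

saddle point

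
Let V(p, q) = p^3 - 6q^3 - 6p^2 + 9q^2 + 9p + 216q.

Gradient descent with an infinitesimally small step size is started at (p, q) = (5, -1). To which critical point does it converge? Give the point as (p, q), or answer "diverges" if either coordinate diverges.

(3, -3)

V is separable, so gradient descent decouples: p follows -∂V/∂p, q follows -∂V/∂q.
∂V/∂p = 3(p - 3)(p - 1); at p=5 this is 24, so p decreases.
∂V/∂q = -18(q - 4)(q + 3); at q=-1 this is 180, so q decreases.
p converges to its nearest critical value 3 (a local min of the p-part); q converges to -3. The iterate converges to (3, -3).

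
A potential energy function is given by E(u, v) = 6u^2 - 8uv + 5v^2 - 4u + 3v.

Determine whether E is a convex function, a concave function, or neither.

E is quadratic, so its Hessian is the constant matrix H = [[12, -8], [-8, 10]].
det(H) = 56, tr(H) = 22.
det(H) > 0 and tr(H) > 0, so H is positive definite everywhere: convex.

convex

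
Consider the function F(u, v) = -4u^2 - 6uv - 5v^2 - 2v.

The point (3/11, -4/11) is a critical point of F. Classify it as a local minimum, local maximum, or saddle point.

The Hessian of F is constant: H = [[-8, -6], [-6, -10]].
det(H) = (-8)·(-10) − (-6)² = 44.
det(H) > 0 and tr(H) = -18 < 0, so H is negative definite and the point is a local maximum.

local maximum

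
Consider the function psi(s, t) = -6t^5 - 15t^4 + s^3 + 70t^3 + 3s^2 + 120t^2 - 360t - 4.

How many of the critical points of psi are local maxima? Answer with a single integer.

psi separates as a function of s plus a function of t, so ∇psi=0 decouples.
∂psi/∂s = 3s(s + 2) = 0 at s ∈ {-2, 0}; ∂psi/∂t = -30(t - 2)(t - 1)(t + 2)(t + 3) = 0 at t ∈ {-3, -2, 1, 2}.
The Hessian is diagonal: diag(psi_ss, psi_tt). Second derivatives: psi_ss(-2)=-6, psi_ss(0)=6; psi_tt(-3)=600, psi_tt(-2)=-360, psi_tt(1)=360, psi_tt(2)=-600.
Local maxima occur where both diagonal entries negative: (-2, -2), (-2, 2). Count: 2.

2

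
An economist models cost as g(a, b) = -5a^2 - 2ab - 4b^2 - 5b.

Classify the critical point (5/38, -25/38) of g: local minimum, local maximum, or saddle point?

The Hessian of g is constant: H = [[-10, -2], [-2, -8]].
det(H) = (-10)·(-8) − (-2)² = 76.
det(H) > 0 and tr(H) = -18 < 0, so H is negative definite and the point is a local maximum.

local maximum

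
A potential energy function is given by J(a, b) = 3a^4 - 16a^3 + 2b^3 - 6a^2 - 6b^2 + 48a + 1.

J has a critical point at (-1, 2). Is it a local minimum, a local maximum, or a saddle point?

The mixed partial ∂²J/∂a∂b is 0, so the Hessian at any point is diag(J_aa, J_bb) = diag(12(3a^2 - 8a - 1), 12(b - 1)).
At (-1, 2): H = diag(120, 12).
Both eigenvalues are positive, so H is positive definite: a local minimum.

local minimum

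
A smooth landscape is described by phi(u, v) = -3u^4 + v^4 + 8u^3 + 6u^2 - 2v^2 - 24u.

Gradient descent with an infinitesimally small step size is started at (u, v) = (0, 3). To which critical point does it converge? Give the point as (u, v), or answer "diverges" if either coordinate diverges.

(1, 1)

phi is separable, so gradient descent decouples: u follows -∂phi/∂u, v follows -∂phi/∂v.
∂phi/∂u = -12(u - 2)(u - 1)(u + 1); at u=0 this is -24, so u increases.
∂phi/∂v = 4v(v - 1)(v + 1); at v=3 this is 96, so v decreases.
u converges to its nearest critical value 1 (a local min of the u-part); v converges to 1. The iterate converges to (1, 1).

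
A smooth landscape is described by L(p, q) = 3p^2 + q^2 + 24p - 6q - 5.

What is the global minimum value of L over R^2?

L(p,q) separates as A(p) + B(q) − 5, so its minimum is min A + min B − 5.
A'(p) = 6p + 24 vanishes at p ∈ {-4}; B'(q) = 2q - 6 vanishes at q ∈ {3}.
Local minima of A (where A''>0): A(-4)=-48. Local minima of B: B(3)=-9.
So the global minimum of L is A(-4) + B(3) − 5 = -48 − 9 − 5 = -62, attained at (-4, 3).

-62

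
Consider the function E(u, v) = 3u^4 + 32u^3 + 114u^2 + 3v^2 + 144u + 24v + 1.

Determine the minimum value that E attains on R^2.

E(u,v) separates as P(u) + Q(v) + 1, so its minimum is min P + min Q + 1.
P'(u) = 12(u + 1)(u + 3)(u + 4) vanishes at u ∈ {-4, -3, -1}; Q'(v) = 6v + 24 vanishes at v ∈ {-4}.
Local minima of P (where P''>0): P(-4)=-32, P(-1)=-59. Local minima of Q: Q(-4)=-48.
So the global minimum of E is P(-1) + Q(-4) + 1 = -59 − 48 + 1 = -106, attained at (-1, -4).

-106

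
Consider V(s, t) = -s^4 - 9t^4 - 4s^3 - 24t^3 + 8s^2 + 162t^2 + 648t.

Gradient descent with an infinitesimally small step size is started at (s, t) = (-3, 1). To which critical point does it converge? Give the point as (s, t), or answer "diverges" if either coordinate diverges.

V is separable, so gradient descent decouples: s follows -∂V/∂s, t follows -∂V/∂t.
∂V/∂s = -4s(s - 1)(s + 4); at s=-3 this is -48, so s increases.
∂V/∂t = -36(t - 3)(t + 2)(t + 3); at t=1 this is 864, so t decreases.
s converges to its nearest critical value 0 (a local min of the s-part); t converges to -2. The iterate converges to (0, -2).

(0, -2)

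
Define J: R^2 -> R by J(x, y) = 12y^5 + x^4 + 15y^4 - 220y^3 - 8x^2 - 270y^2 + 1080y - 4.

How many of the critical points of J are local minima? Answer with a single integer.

J separates as a function of x plus a function of y, so ∇J=0 decouples.
∂J/∂x = 4x(x - 2)(x + 2) = 0 at x ∈ {-2, 0, 2}; ∂J/∂y = 60(y - 3)(y - 1)(y + 2)(y + 3) = 0 at y ∈ {-3, -2, 1, 3}.
The Hessian is diagonal: diag(J_xx, J_yy). Second derivatives: J_xx(-2)=32, J_xx(0)=-16, J_xx(2)=32; J_yy(-3)=-1440, J_yy(-2)=900, J_yy(1)=-1440, J_yy(3)=3600.
Local minima occur where both diagonal entries positive: (-2, -2), (-2, 3), (2, -2), (2, 3). Count: 4.

4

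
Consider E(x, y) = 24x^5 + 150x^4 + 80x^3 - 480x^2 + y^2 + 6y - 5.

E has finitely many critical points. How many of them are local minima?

2

E separates as a function of x plus a function of y, so ∇E=0 decouples.
∂E/∂x = 120x(x - 1)(x + 2)(x + 4) = 0 at x ∈ {-4, -2, 0, 1}; ∂E/∂y = 2(y + 3) = 0 at y ∈ {-3}.
The Hessian is diagonal: diag(E_xx, E_yy). Second derivatives: E_xx(-4)=-4800, E_xx(-2)=1440, E_xx(0)=-960, E_xx(1)=1800; E_yy(-3)=2.
Local minima occur where both diagonal entries positive: (-2, -3), (1, -3). Count: 2.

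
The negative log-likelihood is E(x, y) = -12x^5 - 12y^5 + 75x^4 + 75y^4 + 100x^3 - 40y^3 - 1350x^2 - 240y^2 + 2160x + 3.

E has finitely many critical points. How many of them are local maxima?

E separates as a function of x plus a function of y, so ∇E=0 decouples.
∂E/∂x = -60(x - 4)(x - 3)(x - 1)(x + 3) = 0 at x ∈ {-3, 1, 3, 4}; ∂E/∂y = -60y(y - 4)(y - 2)(y + 1) = 0 at y ∈ {-1, 0, 2, 4}.
The Hessian is diagonal: diag(E_xx, E_yy). Second derivatives: E_xx(-3)=10080, E_xx(1)=-1440, E_xx(3)=720, E_xx(4)=-1260; E_yy(-1)=900, E_yy(0)=-480, E_yy(2)=720, E_yy(4)=-2400.
Local maxima occur where both diagonal entries negative: (1, 0), (1, 4), (4, 0), (4, 4). Count: 4.

4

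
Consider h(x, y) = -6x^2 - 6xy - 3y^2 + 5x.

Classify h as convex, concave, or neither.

concave

h is quadratic, so its Hessian is the constant matrix H = [[-12, -6], [-6, -6]].
det(H) = 36, tr(H) = -18.
det(H) > 0 and tr(H) < 0, so H is negative definite everywhere: concave.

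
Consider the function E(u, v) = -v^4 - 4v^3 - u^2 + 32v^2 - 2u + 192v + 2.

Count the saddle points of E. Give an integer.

1

E separates as a function of u plus a function of v, so ∇E=0 decouples.
∂E/∂u = -2(u + 1) = 0 at u ∈ {-1}; ∂E/∂v = -4(v - 4)(v + 3)(v + 4) = 0 at v ∈ {-4, -3, 4}.
The Hessian is diagonal: diag(E_uu, E_vv). Second derivatives: E_uu(-1)=-2; E_vv(-4)=-32, E_vv(-3)=28, E_vv(4)=-224.
Saddle points occur where the two diagonal entries have opposite signs: (-1, -3). Count: 1.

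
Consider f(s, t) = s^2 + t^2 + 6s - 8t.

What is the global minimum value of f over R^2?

-25

f(s,t) separates as P(s) + Q(t), so its minimum is min P + min Q.
P'(s) = 2s + 6 vanishes at s ∈ {-3}; Q'(t) = 2(t - 4) vanishes at t ∈ {4}.
Local minima of P (where P''>0): P(-3)=-9. Local minima of Q: Q(4)=-16.
So the global minimum of f is P(-3) + Q(4) = -9 − 16 = -25, attained at (-3, 4).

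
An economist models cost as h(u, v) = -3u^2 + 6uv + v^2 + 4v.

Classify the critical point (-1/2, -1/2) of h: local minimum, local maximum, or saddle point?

saddle point

The Hessian of h is constant: H = [[-6, 6], [6, 2]].
det(H) = (-6)·2 − 6² = -48.
Since det(H) < 0, H is indefinite and the critical point is a saddle point.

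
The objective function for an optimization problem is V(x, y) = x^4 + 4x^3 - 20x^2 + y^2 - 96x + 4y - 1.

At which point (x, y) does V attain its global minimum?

(3, -2)

V(x,y) separates as P(x) + Q(y) − 1, so its minimum is min P + min Q − 1.
P'(x) = 4(x - 3)(x + 2)(x + 4) vanishes at x ∈ {-4, -2, 3}; Q'(y) = 2y + 4 vanishes at y ∈ {-2}.
Local minima of P (where P''>0): P(-4)=64, P(3)=-279. Local minima of Q: Q(-2)=-4.
So the global minimum of V is P(3) + Q(-2) − 1 = -279 − 4 − 1 = -284, attained at (3, -2).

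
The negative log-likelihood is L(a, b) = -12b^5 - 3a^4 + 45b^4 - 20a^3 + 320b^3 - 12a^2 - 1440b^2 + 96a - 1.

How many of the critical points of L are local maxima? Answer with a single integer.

4

L separates as a function of a plus a function of b, so ∇L=0 decouples.
∂L/∂a = -12(a - 1)(a + 2)(a + 4) = 0 at a ∈ {-4, -2, 1}; ∂L/∂b = -60b(b - 4)(b - 3)(b + 4) = 0 at b ∈ {-4, 0, 3, 4}.
The Hessian is diagonal: diag(L_aa, L_bb). Second derivatives: L_aa(-4)=-120, L_aa(-2)=72, L_aa(1)=-180; L_bb(-4)=13440, L_bb(0)=-2880, L_bb(3)=1260, L_bb(4)=-1920.
Local maxima occur where both diagonal entries negative: (-4, 0), (-4, 4), (1, 0), (1, 4). Count: 4.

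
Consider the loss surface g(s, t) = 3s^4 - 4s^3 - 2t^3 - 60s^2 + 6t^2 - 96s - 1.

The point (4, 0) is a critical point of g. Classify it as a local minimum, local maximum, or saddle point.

The mixed partial ∂²g/∂s∂t is 0, so the Hessian at any point is diag(g_ss, g_tt) = diag(12(3s^2 - 2s - 10), 12(-t + 1)).
At (4, 0): H = diag(360, 12).
Both eigenvalues are positive, so H is positive definite: a local minimum.

local minimum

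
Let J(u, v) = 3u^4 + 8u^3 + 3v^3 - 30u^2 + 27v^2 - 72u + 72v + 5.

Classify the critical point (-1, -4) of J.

local maximum

The mixed partial ∂²J/∂u∂v is 0, so the Hessian at any point is diag(J_uu, J_vv) = diag(12(3u^2 + 4u - 5), 18(v + 3)).
At (-1, -4): H = diag(-72, -18).
Both eigenvalues are negative, so H is negative definite: a local maximum.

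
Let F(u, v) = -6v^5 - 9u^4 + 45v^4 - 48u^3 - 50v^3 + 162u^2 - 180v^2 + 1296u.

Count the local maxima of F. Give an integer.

4

F separates as a function of u plus a function of v, so ∇F=0 decouples.
∂F/∂u = -36(u - 3)(u + 3)(u + 4) = 0 at u ∈ {-4, -3, 3}; ∂F/∂v = -30v(v - 4)(v - 3)(v + 1) = 0 at v ∈ {-1, 0, 3, 4}.
The Hessian is diagonal: diag(F_uu, F_vv). Second derivatives: F_uu(-4)=-252, F_uu(-3)=216, F_uu(3)=-1512; F_vv(-1)=600, F_vv(0)=-360, F_vv(3)=360, F_vv(4)=-600.
Local maxima occur where both diagonal entries negative: (-4, 0), (-4, 4), (3, 0), (3, 4). Count: 4.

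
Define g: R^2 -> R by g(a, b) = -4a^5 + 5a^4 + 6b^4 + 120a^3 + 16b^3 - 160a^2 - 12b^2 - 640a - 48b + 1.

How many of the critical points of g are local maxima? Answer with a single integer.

2

g separates as a function of a plus a function of b, so ∇g=0 decouples.
∂g/∂a = -20(a - 4)(a - 2)(a + 1)(a + 4) = 0 at a ∈ {-4, -1, 2, 4}; ∂g/∂b = 24(b - 1)(b + 1)(b + 2) = 0 at b ∈ {-2, -1, 1}.
The Hessian is diagonal: diag(g_aa, g_bb). Second derivatives: g_aa(-4)=2880, g_aa(-1)=-900, g_aa(2)=720, g_aa(4)=-1600; g_bb(-2)=72, g_bb(-1)=-48, g_bb(1)=144.
Local maxima occur where both diagonal entries negative: (-1, -1), (4, -1). Count: 2.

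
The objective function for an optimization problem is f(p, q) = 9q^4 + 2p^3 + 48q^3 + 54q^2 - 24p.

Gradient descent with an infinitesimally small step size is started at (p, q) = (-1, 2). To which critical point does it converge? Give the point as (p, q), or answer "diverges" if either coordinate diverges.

f is separable, so gradient descent decouples: p follows -∂f/∂p, q follows -∂f/∂q.
∂f/∂p = 6(p - 2)(p + 2); at p=-1 this is -18, so p increases.
∂f/∂q = 36q(q + 1)(q + 3); at q=2 this is 1080, so q decreases.
p converges to its nearest critical value 2 (a local min of the p-part); q converges to 0. The iterate converges to (2, 0).

(2, 0)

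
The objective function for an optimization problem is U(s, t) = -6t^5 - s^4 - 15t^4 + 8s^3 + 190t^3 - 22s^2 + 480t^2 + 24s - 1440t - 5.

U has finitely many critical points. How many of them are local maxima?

U separates as a function of s plus a function of t, so ∇U=0 decouples.
∂U/∂s = -4(s - 3)(s - 2)(s - 1) = 0 at s ∈ {1, 2, 3}; ∂U/∂t = -30(t - 4)(t - 1)(t + 3)(t + 4) = 0 at t ∈ {-4, -3, 1, 4}.
The Hessian is diagonal: diag(U_ss, U_tt). Second derivatives: U_ss(1)=-8, U_ss(2)=4, U_ss(3)=-8; U_tt(-4)=1200, U_tt(-3)=-840, U_tt(1)=1800, U_tt(4)=-5040.
Local maxima occur where both diagonal entries negative: (1, -3), (1, 4), (3, -3), (3, 4). Count: 4.

4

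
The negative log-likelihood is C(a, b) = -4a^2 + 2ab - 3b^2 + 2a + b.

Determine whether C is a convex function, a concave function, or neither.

C is quadratic, so its Hessian is the constant matrix H = [[-8, 2], [2, -6]].
det(H) = 44, tr(H) = -14.
det(H) > 0 and tr(H) < 0, so H is negative definite everywhere: concave.

concave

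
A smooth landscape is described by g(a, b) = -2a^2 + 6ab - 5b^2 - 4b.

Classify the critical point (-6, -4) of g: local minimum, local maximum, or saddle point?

The Hessian of g is constant: H = [[-4, 6], [6, -10]].
det(H) = (-4)·(-10) − 6² = 4.
det(H) > 0 and tr(H) = -14 < 0, so H is negative definite and the point is a local maximum.

local maximum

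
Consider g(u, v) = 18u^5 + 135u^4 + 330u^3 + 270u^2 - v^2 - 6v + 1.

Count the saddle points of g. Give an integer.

2

g separates as a function of u plus a function of v, so ∇g=0 decouples.
∂g/∂u = 90u(u + 1)(u + 2)(u + 3) = 0 at u ∈ {-3, -2, -1, 0}; ∂g/∂v = -2(v + 3) = 0 at v ∈ {-3}.
The Hessian is diagonal: diag(g_uu, g_vv). Second derivatives: g_uu(-3)=-540, g_uu(-2)=180, g_uu(-1)=-180, g_uu(0)=540; g_vv(-3)=-2.
Saddle points occur where the two diagonal entries have opposite signs: (-2, -3), (0, -3). Count: 2.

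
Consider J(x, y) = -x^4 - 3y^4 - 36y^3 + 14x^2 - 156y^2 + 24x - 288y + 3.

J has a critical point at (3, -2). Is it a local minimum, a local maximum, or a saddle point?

local maximum

The mixed partial ∂²J/∂x∂y is 0, so the Hessian at any point is diag(J_xx, J_yy) = diag(4(-3x^2 + 7), -12(3y^2 + 18y + 26)).
At (3, -2): H = diag(-80, -24).
Both eigenvalues are negative, so H is negative definite: a local maximum.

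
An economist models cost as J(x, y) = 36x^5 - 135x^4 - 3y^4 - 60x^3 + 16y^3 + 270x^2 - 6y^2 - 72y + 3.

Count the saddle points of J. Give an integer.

6

J separates as a function of x plus a function of y, so ∇J=0 decouples.
∂J/∂x = 180x(x - 3)(x - 1)(x + 1) = 0 at x ∈ {-1, 0, 1, 3}; ∂J/∂y = -12(y - 3)(y - 2)(y + 1) = 0 at y ∈ {-1, 2, 3}.
The Hessian is diagonal: diag(J_xx, J_yy). Second derivatives: J_xx(-1)=-1440, J_xx(0)=540, J_xx(1)=-720, J_xx(3)=4320; J_yy(-1)=-144, J_yy(2)=36, J_yy(3)=-48.
Saddle points occur where the two diagonal entries have opposite signs: (-1, 2), (0, -1), (0, 3), (1, 2), (3, -1), (3, 3). Count: 6.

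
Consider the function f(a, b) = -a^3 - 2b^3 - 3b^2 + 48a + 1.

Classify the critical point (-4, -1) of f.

The mixed partial ∂²f/∂a∂b is 0, so the Hessian at any point is diag(f_aa, f_bb) = diag(-6a, -6(2b + 1)).
At (-4, -1): H = diag(24, 6).
Both eigenvalues are positive, so H is positive definite: a local minimum.

local minimum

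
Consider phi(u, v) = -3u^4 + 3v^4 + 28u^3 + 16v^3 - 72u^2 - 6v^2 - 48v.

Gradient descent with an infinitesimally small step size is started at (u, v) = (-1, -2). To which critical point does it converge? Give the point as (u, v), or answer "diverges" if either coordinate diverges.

phi is separable, so gradient descent decouples: u follows -∂phi/∂u, v follows -∂phi/∂v.
∂phi/∂u = -12u(u - 4)(u - 3); at u=-1 this is 240, so u decreases.
∂phi/∂v = 12(v - 1)(v + 1)(v + 4); at v=-2 this is 72, so v decreases.
The u-coordinate has no critical point in that direction and runs off to infinity.

diverges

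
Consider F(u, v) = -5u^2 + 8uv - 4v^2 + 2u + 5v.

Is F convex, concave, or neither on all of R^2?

concave

F is quadratic, so its Hessian is the constant matrix H = [[-10, 8], [8, -8]].
det(H) = 16, tr(H) = -18.
det(H) > 0 and tr(H) < 0, so H is negative definite everywhere: concave.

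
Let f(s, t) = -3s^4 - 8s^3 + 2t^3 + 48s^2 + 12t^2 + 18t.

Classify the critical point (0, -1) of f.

local minimum

The mixed partial ∂²f/∂s∂t is 0, so the Hessian at any point is diag(f_ss, f_tt) = diag(12(-3s^2 - 4s + 8), 12(t + 2)).
At (0, -1): H = diag(96, 12).
Both eigenvalues are positive, so H is positive definite: a local minimum.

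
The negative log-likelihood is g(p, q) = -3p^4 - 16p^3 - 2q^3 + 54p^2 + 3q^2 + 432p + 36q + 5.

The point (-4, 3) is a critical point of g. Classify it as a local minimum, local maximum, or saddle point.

The mixed partial ∂²g/∂p∂q is 0, so the Hessian at any point is diag(g_pp, g_qq) = diag(12(-3p^2 - 8p + 9), 6(-2q + 1)).
At (-4, 3): H = diag(-84, -30).
Both eigenvalues are negative, so H is negative definite: a local maximum.

local maximum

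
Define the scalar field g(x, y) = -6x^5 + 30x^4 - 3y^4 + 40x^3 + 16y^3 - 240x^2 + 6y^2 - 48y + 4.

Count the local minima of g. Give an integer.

g separates as a function of x plus a function of y, so ∇g=0 decouples.
∂g/∂x = -30x(x - 4)(x - 2)(x + 2) = 0 at x ∈ {-2, 0, 2, 4}; ∂g/∂y = -12(y - 4)(y - 1)(y + 1) = 0 at y ∈ {-1, 1, 4}.
The Hessian is diagonal: diag(g_xx, g_yy). Second derivatives: g_xx(-2)=1440, g_xx(0)=-480, g_xx(2)=480, g_xx(4)=-1440; g_yy(-1)=-120, g_yy(1)=72, g_yy(4)=-180.
Local minima occur where both diagonal entries positive: (-2, 1), (2, 1). Count: 2.

2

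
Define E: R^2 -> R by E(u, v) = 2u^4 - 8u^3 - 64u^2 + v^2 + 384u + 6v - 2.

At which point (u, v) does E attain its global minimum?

(-4, -3)

E(u,v) separates as P(u) + Q(v) − 2, so its minimum is min P + min Q − 2.
P'(u) = 8(u - 4)(u - 3)(u + 4) vanishes at u ∈ {-4, 3, 4}; Q'(v) = 2v + 6 vanishes at v ∈ {-3}.
Local minima of P (where P''>0): P(-4)=-1536, P(4)=512. Local minima of Q: Q(-3)=-9.
So the global minimum of E is P(-4) + Q(-3) − 2 = -1536 − 9 − 2 = -1547, attained at (-4, -3).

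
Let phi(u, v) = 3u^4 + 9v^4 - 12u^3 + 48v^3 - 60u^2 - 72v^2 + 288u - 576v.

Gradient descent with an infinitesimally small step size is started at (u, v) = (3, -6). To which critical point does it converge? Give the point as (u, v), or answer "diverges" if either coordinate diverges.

phi is separable, so gradient descent decouples: u follows -∂phi/∂u, v follows -∂phi/∂v.
∂phi/∂u = 12(u - 4)(u - 2)(u + 3); at u=3 this is -72, so u increases.
∂phi/∂v = 36(v - 2)(v + 2)(v + 4); at v=-6 this is -2304, so v increases.
u converges to its nearest critical value 4 (a local min of the u-part); v converges to -4. The iterate converges to (4, -4).

(4, -4)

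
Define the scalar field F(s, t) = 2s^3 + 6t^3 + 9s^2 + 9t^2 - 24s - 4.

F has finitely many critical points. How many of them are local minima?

F separates as a function of s plus a function of t, so ∇F=0 decouples.
∂F/∂s = 6(s - 1)(s + 4) = 0 at s ∈ {-4, 1}; ∂F/∂t = 18t(t + 1) = 0 at t ∈ {-1, 0}.
The Hessian is diagonal: diag(F_ss, F_tt). Second derivatives: F_ss(-4)=-30, F_ss(1)=30; F_tt(-1)=-18, F_tt(0)=18.
Local minima occur where both diagonal entries positive: (1, 0). Count: 1.

1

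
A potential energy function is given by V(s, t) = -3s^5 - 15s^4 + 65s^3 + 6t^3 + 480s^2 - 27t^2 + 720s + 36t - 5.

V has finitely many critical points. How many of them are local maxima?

2

V separates as a function of s plus a function of t, so ∇V=0 decouples.
∂V/∂s = -15(s - 4)(s + 1)(s + 3)(s + 4) = 0 at s ∈ {-4, -3, -1, 4}; ∂V/∂t = 18(t - 2)(t - 1) = 0 at t ∈ {1, 2}.
The Hessian is diagonal: diag(V_ss, V_tt). Second derivatives: V_ss(-4)=360, V_ss(-3)=-210, V_ss(-1)=450, V_ss(4)=-4200; V_tt(1)=-18, V_tt(2)=18.
Local maxima occur where both diagonal entries negative: (-3, 1), (4, 1). Count: 2.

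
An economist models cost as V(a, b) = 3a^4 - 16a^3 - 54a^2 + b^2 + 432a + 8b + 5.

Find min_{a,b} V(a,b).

-1118

V(a,b) separates as P(a) + Q(b) + 5, so its minimum is min P + min Q + 5.
P'(a) = 12(a - 4)(a - 3)(a + 3) vanishes at a ∈ {-3, 3, 4}; Q'(b) = 2b + 8 vanishes at b ∈ {-4}.
Local minima of P (where P''>0): P(-3)=-1107, P(4)=608. Local minima of Q: Q(-4)=-16.
So the global minimum of V is P(-3) + Q(-4) + 5 = -1107 − 16 + 5 = -1118, attained at (-3, -4).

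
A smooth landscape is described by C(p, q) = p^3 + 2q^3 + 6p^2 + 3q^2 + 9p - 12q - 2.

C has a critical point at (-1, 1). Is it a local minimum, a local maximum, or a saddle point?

The mixed partial ∂²C/∂p∂q is 0, so the Hessian at any point is diag(C_pp, C_qq) = diag(6(p + 2), 6(2q + 1)).
At (-1, 1): H = diag(6, 18).
Both eigenvalues are positive, so H is positive definite: a local minimum.

local minimum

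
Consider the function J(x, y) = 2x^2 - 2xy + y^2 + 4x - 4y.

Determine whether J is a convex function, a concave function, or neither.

convex

J is quadratic, so its Hessian is the constant matrix H = [[4, -2], [-2, 2]].
det(H) = 4, tr(H) = 6.
det(H) > 0 and tr(H) > 0, so H is positive definite everywhere: convex.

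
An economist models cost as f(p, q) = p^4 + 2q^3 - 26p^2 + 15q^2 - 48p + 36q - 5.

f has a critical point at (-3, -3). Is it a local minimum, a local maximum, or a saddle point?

saddle point

The mixed partial ∂²f/∂p∂q is 0, so the Hessian at any point is diag(f_pp, f_qq) = diag(4(3p^2 - 13), 6(2q + 5)).
At (-3, -3): H = diag(56, -6).
The eigenvalues have opposite signs, so H is indefinite: a saddle point.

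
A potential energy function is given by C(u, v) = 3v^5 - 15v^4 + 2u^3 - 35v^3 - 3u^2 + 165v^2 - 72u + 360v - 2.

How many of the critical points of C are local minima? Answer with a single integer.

2

C separates as a function of u plus a function of v, so ∇C=0 decouples.
∂C/∂u = 6(u - 4)(u + 3) = 0 at u ∈ {-3, 4}; ∂C/∂v = 15(v - 4)(v - 3)(v + 1)(v + 2) = 0 at v ∈ {-2, -1, 3, 4}.
The Hessian is diagonal: diag(C_uu, C_vv). Second derivatives: C_uu(-3)=-42, C_uu(4)=42; C_vv(-2)=-450, C_vv(-1)=300, C_vv(3)=-300, C_vv(4)=450.
Local minima occur where both diagonal entries positive: (4, -1), (4, 4). Count: 2.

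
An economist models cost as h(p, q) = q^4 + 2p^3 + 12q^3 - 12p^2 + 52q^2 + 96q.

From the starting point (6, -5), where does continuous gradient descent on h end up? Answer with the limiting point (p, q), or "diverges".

h is separable, so gradient descent decouples: p follows -∂h/∂p, q follows -∂h/∂q.
∂h/∂p = 6p(p - 4); at p=6 this is 72, so p decreases.
∂h/∂q = 4(q + 2)(q + 3)(q + 4); at q=-5 this is -24, so q increases.
p converges to its nearest critical value 4 (a local min of the p-part); q converges to -4. The iterate converges to (4, -4).

(4, -4)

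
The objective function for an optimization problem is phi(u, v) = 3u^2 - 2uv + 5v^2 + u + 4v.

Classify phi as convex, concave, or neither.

phi is quadratic, so its Hessian is the constant matrix H = [[6, -2], [-2, 10]].
det(H) = 56, tr(H) = 16.
det(H) > 0 and tr(H) > 0, so H is positive definite everywhere: convex.

convex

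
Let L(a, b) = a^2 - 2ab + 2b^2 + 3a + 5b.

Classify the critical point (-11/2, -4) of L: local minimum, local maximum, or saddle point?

The Hessian of L is constant: H = [[2, -2], [-2, 4]].
det(H) = 2·4 − (-2)² = 4.
det(H) > 0 and tr(H) = 6 > 0, so H is positive definite and the point is a local minimum.

local minimum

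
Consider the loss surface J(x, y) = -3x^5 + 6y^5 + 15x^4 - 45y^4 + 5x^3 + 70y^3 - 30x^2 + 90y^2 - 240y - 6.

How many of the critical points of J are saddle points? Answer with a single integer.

J separates as a function of x plus a function of y, so ∇J=0 decouples.
∂J/∂x = -15x(x - 4)(x - 1)(x + 1) = 0 at x ∈ {-1, 0, 1, 4}; ∂J/∂y = 30(y - 4)(y - 2)(y - 1)(y + 1) = 0 at y ∈ {-1, 1, 2, 4}.
The Hessian is diagonal: diag(J_xx, J_yy). Second derivatives: J_xx(-1)=150, J_xx(0)=-60, J_xx(1)=90, J_xx(4)=-900; J_yy(-1)=-900, J_yy(1)=180, J_yy(2)=-180, J_yy(4)=900.
Saddle points occur where the two diagonal entries have opposite signs: (-1, -1), (-1, 2), (0, 1), (0, 4), (1, -1), (1, 2), (4, 1), (4, 4). Count: 8.

8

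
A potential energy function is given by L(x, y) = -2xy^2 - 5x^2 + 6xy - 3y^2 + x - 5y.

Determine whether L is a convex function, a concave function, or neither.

neither

The term -2xy^2 is cubic, so the Hessian is not constant.
∂²L/∂y² = -4x - 6, which takes both signs as x varies (negative for sufficiently large x). A diagonal entry of the Hessian changing sign means the Hessian is neither positive- nor negative-semidefinite on all of R^2.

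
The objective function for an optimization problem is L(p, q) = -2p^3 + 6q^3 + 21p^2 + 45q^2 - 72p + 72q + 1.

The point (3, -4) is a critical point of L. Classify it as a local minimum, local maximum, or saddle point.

The mixed partial ∂²L/∂p∂q is 0, so the Hessian at any point is diag(L_pp, L_qq) = diag(6(-2p + 7), 18(2q + 5)).
At (3, -4): H = diag(6, -54).
The eigenvalues have opposite signs, so H is indefinite: a saddle point.

saddle point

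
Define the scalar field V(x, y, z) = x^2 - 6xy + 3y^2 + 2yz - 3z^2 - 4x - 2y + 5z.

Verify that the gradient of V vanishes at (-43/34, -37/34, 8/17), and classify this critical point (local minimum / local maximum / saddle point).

saddle point

∇V = (2x - 6y - 4, -6x + 6y + 2z - 2, 2y - 6z + 5); substituting (-43/34, -37/34, 8/17) gives ∇V = (0, 0, 0), so (-43/34, -37/34, 8/17) is indeed a critical point.
The Hessian is constant: H = [[2, -6, 0], [-6, 6, 2], [0, 2, -6]].
Leading principal minors: Δ₁ = 2, Δ₂ = -24, Δ₃ = 136.
The minors fit neither the all-positive nor the alternating-sign pattern, so H is indefinite: a saddle point.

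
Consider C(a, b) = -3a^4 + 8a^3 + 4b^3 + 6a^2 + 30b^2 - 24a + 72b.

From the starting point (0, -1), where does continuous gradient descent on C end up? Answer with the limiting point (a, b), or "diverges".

(1, -2)

C is separable, so gradient descent decouples: a follows -∂C/∂a, b follows -∂C/∂b.
∂C/∂a = -12(a - 2)(a - 1)(a + 1); at a=0 this is -24, so a increases.
∂C/∂b = 12(b + 2)(b + 3); at b=-1 this is 24, so b decreases.
a converges to its nearest critical value 1 (a local min of the a-part); b converges to -2. The iterate converges to (1, -2).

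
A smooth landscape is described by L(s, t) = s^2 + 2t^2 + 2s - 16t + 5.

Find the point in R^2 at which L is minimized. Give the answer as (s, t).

(-1, 4)

L(s,t) separates as P(s) + Q(t) + 5, so its minimum is min P + min Q + 5.
P'(s) = 2s + 2 vanishes at s ∈ {-1}; Q'(t) = 4(t - 4) vanishes at t ∈ {4}.
Local minima of P (where P''>0): P(-1)=-1. Local minima of Q: Q(4)=-32.
So the global minimum of L is P(-1) + Q(4) + 5 = -1 − 32 + 5 = -28, attained at (-1, 4).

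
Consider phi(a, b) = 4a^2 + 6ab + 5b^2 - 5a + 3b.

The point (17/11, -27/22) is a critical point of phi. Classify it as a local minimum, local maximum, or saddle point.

The Hessian of phi is constant: H = [[8, 6], [6, 10]].
det(H) = 8·10 − 6² = 44.
det(H) > 0 and tr(H) = 18 > 0, so H is positive definite and the point is a local minimum.

local minimum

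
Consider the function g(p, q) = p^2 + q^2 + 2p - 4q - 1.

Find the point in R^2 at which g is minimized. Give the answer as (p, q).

g(p,q) separates as A(p) + B(q) − 1, so its minimum is min A + min B − 1.
A'(p) = 2p + 2 vanishes at p ∈ {-1}; B'(q) = 2q - 4 vanishes at q ∈ {2}.
Local minima of A (where A''>0): A(-1)=-1. Local minima of B: B(2)=-4.
So the global minimum of g is A(-1) + B(2) − 1 = -1 − 4 − 1 = -6, attained at (-1, 2).

(-1, 2)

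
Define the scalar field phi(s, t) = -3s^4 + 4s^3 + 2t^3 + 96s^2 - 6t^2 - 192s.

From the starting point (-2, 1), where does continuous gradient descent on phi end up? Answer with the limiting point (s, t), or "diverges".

(1, 2)

phi is separable, so gradient descent decouples: s follows -∂phi/∂s, t follows -∂phi/∂t.
∂phi/∂s = -12(s - 4)(s - 1)(s + 4); at s=-2 this is -432, so s increases.
∂phi/∂t = 6t(t - 2); at t=1 this is -6, so t increases.
s converges to its nearest critical value 1 (a local min of the s-part); t converges to 2. The iterate converges to (1, 2).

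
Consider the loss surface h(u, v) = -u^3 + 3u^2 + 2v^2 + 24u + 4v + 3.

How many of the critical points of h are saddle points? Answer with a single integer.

1

h separates as a function of u plus a function of v, so ∇h=0 decouples.
∂h/∂u = -3(u - 4)(u + 2) = 0 at u ∈ {-2, 4}; ∂h/∂v = 4(v + 1) = 0 at v ∈ {-1}.
The Hessian is diagonal: diag(h_uu, h_vv). Second derivatives: h_uu(-2)=18, h_uu(4)=-18; h_vv(-1)=4.
Saddle points occur where the two diagonal entries have opposite signs: (4, -1). Count: 1.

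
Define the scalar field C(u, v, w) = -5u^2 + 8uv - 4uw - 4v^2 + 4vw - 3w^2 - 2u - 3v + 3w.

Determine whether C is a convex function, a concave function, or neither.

concave

C is quadratic, so its Hessian is the constant matrix H = [[-10, 8, -4], [8, -8, 4], [-4, 4, -6]].
Leading principal minors: -10, 16, -64.
Signs alternate −, +, − ⇒ H ≺ 0 ⇒ concave.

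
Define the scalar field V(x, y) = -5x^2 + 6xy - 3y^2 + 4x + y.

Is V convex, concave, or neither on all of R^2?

V is quadratic, so its Hessian is the constant matrix H = [[-10, 6], [6, -6]].
det(H) = 24, tr(H) = -16.
det(H) > 0 and tr(H) < 0, so H is negative definite everywhere: concave.

concave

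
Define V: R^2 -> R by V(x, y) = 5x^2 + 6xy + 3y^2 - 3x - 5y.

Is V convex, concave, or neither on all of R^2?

convex

V is quadratic, so its Hessian is the constant matrix H = [[10, 6], [6, 6]].
det(H) = 24, tr(H) = 16.
det(H) > 0 and tr(H) > 0, so H is positive definite everywhere: convex.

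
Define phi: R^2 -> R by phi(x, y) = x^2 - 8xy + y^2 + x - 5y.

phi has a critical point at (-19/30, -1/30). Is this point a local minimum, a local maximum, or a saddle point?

saddle point

The Hessian of phi is constant: H = [[2, -8], [-8, 2]].
det(H) = 2·2 − (-8)² = -60.
Since det(H) < 0, H is indefinite and the critical point is a saddle point.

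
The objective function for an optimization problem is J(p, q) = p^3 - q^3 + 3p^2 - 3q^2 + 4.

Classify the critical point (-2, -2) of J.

saddle point

The mixed partial ∂²J/∂p∂q is 0, so the Hessian at any point is diag(J_pp, J_qq) = diag(6(p + 1), -6(q + 1)).
At (-2, -2): H = diag(-6, 6).
The eigenvalues have opposite signs, so H is indefinite: a saddle point.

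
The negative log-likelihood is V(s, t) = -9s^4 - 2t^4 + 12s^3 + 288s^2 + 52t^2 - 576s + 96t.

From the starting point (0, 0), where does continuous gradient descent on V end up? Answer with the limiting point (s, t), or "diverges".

V is separable, so gradient descent decouples: s follows -∂V/∂s, t follows -∂V/∂t.
∂V/∂s = -36(s - 4)(s - 1)(s + 4); at s=0 this is -576, so s increases.
∂V/∂t = -8(t - 4)(t + 1)(t + 3); at t=0 this is 96, so t decreases.
s converges to its nearest critical value 1 (a local min of the s-part); t converges to -1. The iterate converges to (1, -1).

(1, -1)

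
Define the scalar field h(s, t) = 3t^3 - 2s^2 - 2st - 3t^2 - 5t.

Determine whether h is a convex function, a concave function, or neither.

The term 3t^3 is cubic, so the Hessian is not constant.
∂²h/∂t² = 18t - 6, which takes both signs as t varies (negative for sufficiently negative t). A diagonal entry of the Hessian changing sign means the Hessian is neither positive- nor negative-semidefinite on all of R^2.

neither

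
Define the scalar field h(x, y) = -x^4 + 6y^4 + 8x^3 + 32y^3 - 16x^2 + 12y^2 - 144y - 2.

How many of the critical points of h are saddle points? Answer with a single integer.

5

h separates as a function of x plus a function of y, so ∇h=0 decouples.
∂h/∂x = -4x(x - 4)(x - 2) = 0 at x ∈ {0, 2, 4}; ∂h/∂y = 24(y - 1)(y + 2)(y + 3) = 0 at y ∈ {-3, -2, 1}.
The Hessian is diagonal: diag(h_xx, h_yy). Second derivatives: h_xx(0)=-32, h_xx(2)=16, h_xx(4)=-32; h_yy(-3)=96, h_yy(-2)=-72, h_yy(1)=288.
Saddle points occur where the two diagonal entries have opposite signs: (0, -3), (0, 1), (2, -2), (4, -3), (4, 1). Count: 5.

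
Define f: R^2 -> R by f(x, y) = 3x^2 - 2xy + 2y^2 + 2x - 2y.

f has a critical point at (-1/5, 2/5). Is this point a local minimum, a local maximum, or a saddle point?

local minimum

The Hessian of f is constant: H = [[6, -2], [-2, 4]].
det(H) = 6·4 − (-2)² = 20.
det(H) > 0 and tr(H) = 10 > 0, so H is positive definite and the point is a local minimum.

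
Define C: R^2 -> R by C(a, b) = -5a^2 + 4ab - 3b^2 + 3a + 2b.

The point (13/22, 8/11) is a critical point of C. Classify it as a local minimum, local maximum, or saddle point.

local maximum

The Hessian of C is constant: H = [[-10, 4], [4, -6]].
det(H) = (-10)·(-6) − 4² = 44.
det(H) > 0 and tr(H) = -16 < 0, so H is negative definite and the point is a local maximum.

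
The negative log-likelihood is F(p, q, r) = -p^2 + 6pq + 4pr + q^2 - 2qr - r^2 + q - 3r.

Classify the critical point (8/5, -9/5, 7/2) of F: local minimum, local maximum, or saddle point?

saddle point

The Hessian is constant: H = [[-2, 6, 4], [6, 2, -2], [4, -2, -2]].
Leading principal minors: Δ₁ = -2, Δ₂ = -40, Δ₃ = -40.
The minors fit neither the all-positive nor the alternating-sign pattern, so H is indefinite: a saddle point.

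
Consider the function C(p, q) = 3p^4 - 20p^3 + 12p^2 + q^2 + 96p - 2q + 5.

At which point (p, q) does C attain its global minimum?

C(p,q) separates as A(p) + B(q) + 5, so its minimum is min A + min B + 5.
A'(p) = 12(p - 4)(p - 2)(p + 1) vanishes at p ∈ {-1, 2, 4}; B'(q) = 2q - 2 vanishes at q ∈ {1}.
Local minima of A (where A''>0): A(-1)=-61, A(4)=64. Local minima of B: B(1)=-1.
So the global minimum of C is A(-1) + B(1) + 5 = -61 − 1 + 5 = -57, attained at (-1, 1).

(-1, 1)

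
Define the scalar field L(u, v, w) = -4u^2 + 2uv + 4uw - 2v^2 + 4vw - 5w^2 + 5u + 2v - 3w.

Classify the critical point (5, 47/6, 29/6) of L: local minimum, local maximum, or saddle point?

The Hessian is constant: H = [[-8, 2, 4], [2, -4, 4], [4, 4, -10]].
Leading principal minors: Δ₁ = -8, Δ₂ = 28, Δ₃ = -24.
The minors alternate sign starting negative (−, +, −), so H is negative definite: a local maximum.

local maximum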